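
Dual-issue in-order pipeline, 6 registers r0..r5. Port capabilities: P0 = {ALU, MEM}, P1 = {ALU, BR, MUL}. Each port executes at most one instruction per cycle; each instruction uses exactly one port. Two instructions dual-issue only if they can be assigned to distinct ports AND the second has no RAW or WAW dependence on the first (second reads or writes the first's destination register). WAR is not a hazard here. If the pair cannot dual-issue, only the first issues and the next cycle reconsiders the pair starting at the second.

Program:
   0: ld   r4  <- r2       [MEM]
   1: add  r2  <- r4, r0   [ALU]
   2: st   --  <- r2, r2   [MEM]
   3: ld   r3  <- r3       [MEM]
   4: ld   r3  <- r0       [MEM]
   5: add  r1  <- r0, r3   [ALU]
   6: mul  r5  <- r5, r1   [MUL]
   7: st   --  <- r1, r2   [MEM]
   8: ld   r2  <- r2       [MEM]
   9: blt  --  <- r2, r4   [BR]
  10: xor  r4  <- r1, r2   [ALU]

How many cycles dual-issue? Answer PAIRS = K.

PAIRS = 2

c0: i0 ld  RAW r4
c1: i1 add  RAW r2
c2: i2 st  no-port MEM/MEM
c3: i3 ld  no-port MEM/MEM
c4: i4 ld  RAW r3
c5: i5 add  RAW r1
c6: i6&i7 mul+st  dual
c7: i8 ld  RAW r2
c8: i9&i10 blt+xor  dual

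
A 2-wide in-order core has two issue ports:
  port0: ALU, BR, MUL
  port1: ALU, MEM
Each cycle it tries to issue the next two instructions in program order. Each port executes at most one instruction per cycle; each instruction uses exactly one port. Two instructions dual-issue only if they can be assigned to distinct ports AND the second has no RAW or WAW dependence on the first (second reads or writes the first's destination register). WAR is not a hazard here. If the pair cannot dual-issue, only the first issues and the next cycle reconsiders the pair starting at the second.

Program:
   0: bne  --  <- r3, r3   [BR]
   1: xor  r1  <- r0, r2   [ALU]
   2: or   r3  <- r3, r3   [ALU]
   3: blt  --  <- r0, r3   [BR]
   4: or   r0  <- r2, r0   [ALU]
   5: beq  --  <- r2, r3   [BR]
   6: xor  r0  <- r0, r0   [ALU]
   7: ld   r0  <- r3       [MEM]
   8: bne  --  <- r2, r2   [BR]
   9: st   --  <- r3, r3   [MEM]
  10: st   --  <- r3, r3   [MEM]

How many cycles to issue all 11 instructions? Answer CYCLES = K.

CYCLES = 7

t=0 i0,i1:bne/xor ; 2-wide
t=1 i2:or ; RAW r3
t=2 i3,i4:blt/or ; 2-wide
t=3 i5,i6:beq/xor ; 2-wide
t=4 i7,i8:ld/bne ; 2-wide
t=5 i9:st ; no-port MEM/MEM
t=6 i10:st ; tail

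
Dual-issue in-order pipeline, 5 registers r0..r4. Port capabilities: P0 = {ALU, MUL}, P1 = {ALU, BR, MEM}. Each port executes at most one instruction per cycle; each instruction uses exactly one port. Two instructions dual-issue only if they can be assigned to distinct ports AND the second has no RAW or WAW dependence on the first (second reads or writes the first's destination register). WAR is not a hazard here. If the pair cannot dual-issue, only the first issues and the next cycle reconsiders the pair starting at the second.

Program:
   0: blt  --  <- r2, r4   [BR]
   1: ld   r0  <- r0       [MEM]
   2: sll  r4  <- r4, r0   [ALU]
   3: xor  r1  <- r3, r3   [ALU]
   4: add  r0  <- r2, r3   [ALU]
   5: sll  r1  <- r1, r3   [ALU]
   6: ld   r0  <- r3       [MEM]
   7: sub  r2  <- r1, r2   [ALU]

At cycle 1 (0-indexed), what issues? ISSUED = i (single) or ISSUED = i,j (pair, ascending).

  cy0 -> i0 (blt) no-port BR/MEM
  cy1 -> i1 (ld) RAW r0
  cy2 -> i2&i3 (sll/xor) 2-wide
  cy3 -> i4&i5 (add/sll) 2-wide
  cy4 -> i6&i7 (ld/sub) 2-wide

ISSUED = 1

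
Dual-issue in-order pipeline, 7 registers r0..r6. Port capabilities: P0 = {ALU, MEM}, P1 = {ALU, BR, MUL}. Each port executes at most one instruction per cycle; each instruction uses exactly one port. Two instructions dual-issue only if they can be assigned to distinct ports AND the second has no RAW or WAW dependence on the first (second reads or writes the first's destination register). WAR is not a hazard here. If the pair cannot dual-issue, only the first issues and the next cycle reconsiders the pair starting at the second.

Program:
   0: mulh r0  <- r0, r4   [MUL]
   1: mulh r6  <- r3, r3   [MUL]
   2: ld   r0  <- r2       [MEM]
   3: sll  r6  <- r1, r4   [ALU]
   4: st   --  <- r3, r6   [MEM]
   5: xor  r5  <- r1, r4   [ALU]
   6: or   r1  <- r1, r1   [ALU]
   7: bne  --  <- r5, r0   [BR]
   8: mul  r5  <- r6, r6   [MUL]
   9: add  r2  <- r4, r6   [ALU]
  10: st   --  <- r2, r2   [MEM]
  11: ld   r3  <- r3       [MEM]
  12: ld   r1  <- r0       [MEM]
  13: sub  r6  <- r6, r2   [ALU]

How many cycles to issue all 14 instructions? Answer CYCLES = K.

CYCLES = 9

t=0 i0:mulh.MUL ; no-port MUL/MUL
t=1 i1,i2:mulh.MUL/ld.MEM ; pair
t=2 i3:sll.ALU ; RAW r6
t=3 i4,i5:st.MEM/xor.ALU ; pair
t=4 i6,i7:or.ALU/bne.BR ; pair
t=5 i8,i9:mul.MUL/add.ALU ; pair
t=6 i10:st.MEM ; no-port MEM/MEM
t=7 i11:ld.MEM ; no-port MEM/MEM
t=8 i12,i13:ld.MEM/sub.ALU ; pair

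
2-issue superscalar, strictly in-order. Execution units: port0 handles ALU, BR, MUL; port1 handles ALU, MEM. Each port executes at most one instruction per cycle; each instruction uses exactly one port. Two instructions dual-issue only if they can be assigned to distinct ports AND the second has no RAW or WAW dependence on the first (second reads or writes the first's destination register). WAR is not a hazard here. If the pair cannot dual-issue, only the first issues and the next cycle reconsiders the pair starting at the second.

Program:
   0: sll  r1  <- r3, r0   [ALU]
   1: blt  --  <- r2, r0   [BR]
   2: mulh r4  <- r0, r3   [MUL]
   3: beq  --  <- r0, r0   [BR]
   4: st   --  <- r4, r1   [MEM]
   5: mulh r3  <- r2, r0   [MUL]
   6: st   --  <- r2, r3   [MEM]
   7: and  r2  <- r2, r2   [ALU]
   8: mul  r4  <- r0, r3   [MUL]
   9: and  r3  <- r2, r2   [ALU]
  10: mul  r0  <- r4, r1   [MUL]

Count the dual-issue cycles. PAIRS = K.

PAIRS = 4

[0] i0&i1  sll.ALU/blt.BR  -- 2-wide
[1] i2  mulh.MUL  -- no-port MUL/BR
[2] i3&i4  beq.BR/st.MEM  -- 2-wide
[3] i5  mulh.MUL  -- RAW r3
[4] i6&i7  st.MEM/and.ALU  -- 2-wide
[5] i8&i9  mul.MUL/and.ALU  -- 2-wide
[6] i10  mul.MUL  -- tail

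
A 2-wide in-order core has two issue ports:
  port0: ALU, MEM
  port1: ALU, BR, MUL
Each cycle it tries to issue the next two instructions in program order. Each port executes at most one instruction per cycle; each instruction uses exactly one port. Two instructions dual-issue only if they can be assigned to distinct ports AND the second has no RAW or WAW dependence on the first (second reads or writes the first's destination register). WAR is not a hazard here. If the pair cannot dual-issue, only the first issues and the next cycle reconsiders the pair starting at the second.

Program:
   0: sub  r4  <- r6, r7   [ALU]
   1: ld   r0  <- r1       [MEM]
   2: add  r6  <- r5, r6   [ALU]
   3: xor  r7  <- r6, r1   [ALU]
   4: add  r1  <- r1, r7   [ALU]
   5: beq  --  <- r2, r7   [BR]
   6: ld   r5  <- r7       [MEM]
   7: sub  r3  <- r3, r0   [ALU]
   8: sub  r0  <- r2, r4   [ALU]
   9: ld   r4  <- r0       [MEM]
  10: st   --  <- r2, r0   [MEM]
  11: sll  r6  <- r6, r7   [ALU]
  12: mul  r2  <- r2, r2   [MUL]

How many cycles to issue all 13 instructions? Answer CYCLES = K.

CYCLES = 9

c0: i0+i1 sub ld  pair
c1: i2 add  RAW r6
c2: i3 xor  RAW r7
c3: i4+i5 add beq  pair
c4: i6+i7 ld sub  pair
c5: i8 sub  RAW r0
c6: i9 ld  no-port MEM/MEM
c7: i10+i11 st sll  pair
c8: i12 mul  tail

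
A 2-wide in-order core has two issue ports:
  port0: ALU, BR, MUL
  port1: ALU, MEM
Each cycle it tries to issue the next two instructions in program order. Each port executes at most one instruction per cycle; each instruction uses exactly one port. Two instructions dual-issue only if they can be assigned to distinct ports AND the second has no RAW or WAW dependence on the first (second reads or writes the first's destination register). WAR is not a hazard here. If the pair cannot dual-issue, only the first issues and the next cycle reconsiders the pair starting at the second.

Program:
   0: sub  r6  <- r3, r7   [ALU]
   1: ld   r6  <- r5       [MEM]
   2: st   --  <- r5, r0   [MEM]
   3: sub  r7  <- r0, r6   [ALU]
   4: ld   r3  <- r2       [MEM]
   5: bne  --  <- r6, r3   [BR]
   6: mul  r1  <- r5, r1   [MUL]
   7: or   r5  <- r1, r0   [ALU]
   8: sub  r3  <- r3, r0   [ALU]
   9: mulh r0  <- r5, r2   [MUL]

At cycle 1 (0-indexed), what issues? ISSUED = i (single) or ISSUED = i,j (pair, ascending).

ISSUED = 1

0. sub @i0  | WAW r6
1. ld @i1  | no-port MEM/MEM
2. st sub @i2/i3  | pair
3. ld @i4  | RAW r3
4. bne @i5  | no-port BR/MUL
5. mul @i6  | RAW r1
6. or sub @i7/i8  | pair
7. mulh @i9  | tail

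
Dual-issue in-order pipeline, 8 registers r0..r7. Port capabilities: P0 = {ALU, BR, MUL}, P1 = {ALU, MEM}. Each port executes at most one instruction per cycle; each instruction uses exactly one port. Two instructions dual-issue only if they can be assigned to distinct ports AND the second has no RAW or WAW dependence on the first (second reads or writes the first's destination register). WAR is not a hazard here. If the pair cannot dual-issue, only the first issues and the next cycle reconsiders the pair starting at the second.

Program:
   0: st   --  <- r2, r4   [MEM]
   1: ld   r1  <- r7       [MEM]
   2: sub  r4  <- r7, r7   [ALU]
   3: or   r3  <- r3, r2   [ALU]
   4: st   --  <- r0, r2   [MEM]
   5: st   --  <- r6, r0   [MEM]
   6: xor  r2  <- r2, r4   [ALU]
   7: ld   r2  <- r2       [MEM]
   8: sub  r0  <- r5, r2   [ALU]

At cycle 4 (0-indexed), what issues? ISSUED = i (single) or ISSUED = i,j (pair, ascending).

ISSUED = 7

[0] i0  st  -- no-port MEM/MEM
[1] i1/i2  ld/sub  -- dual
[2] i3/i4  or/st  -- dual
[3] i5/i6  st/xor  -- dual
[4] i7  ld  -- RAW r2
[5] i8  sub  -- tail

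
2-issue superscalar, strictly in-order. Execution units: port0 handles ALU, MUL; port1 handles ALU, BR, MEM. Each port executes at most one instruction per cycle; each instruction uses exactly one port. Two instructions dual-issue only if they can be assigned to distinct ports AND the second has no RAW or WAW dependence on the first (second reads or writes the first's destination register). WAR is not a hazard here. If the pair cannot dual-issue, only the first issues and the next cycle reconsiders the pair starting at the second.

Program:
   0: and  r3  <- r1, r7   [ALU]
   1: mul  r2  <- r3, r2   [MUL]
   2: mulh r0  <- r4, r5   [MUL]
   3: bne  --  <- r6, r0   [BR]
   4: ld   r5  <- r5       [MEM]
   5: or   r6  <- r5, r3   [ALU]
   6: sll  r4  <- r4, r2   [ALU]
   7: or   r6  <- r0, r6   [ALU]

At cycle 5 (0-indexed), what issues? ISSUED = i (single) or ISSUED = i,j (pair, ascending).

c0: i0 and  RAW r3
c1: i1 mul  no-port MUL/MUL
c2: i2 mulh  RAW r0
c3: i3 bne  no-port BR/MEM
c4: i4 ld  RAW r5
c5: i5,i6 or/sll  2-wide
c6: i7 or  tail

ISSUED = 5,6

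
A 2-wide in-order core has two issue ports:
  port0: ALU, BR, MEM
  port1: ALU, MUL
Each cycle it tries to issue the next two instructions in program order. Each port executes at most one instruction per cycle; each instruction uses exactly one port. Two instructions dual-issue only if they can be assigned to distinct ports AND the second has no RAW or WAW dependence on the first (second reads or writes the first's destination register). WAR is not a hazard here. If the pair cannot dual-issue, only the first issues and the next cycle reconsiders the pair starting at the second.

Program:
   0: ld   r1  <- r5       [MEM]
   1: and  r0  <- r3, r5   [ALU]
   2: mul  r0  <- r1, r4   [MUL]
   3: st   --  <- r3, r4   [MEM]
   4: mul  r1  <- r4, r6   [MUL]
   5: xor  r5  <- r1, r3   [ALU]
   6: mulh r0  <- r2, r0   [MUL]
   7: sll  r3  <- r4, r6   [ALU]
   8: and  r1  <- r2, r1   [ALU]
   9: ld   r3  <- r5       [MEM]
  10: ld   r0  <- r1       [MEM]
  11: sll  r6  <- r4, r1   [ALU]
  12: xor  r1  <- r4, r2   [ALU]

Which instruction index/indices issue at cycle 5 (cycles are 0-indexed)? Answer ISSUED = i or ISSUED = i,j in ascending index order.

ISSUED = 9

#0 head=0: ld and i0,i1 pair
#1 head=2: mul st i2,i3 pair
#2 head=4: mul i4 RAW r1
#3 head=5: xor mulh i5,i6 pair
#4 head=7: sll and i7,i8 pair
#5 head=9: ld i9 no-port MEM/MEM
#6 head=10: ld sll i10,i11 pair
#7 head=12: xor i12 tail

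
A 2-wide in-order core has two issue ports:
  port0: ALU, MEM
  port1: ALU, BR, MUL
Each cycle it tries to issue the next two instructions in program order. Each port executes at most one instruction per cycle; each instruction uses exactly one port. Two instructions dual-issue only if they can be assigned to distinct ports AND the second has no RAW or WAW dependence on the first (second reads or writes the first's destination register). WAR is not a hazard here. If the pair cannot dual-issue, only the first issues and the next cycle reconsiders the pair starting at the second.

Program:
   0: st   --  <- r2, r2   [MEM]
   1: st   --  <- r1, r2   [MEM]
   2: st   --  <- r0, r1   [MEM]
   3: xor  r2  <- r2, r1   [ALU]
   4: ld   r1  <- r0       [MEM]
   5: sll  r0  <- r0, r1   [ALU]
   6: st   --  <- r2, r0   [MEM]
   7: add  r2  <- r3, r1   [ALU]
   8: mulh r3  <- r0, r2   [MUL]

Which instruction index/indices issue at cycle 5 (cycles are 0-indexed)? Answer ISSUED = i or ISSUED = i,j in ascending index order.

ISSUED = 6,7

#0 head=0: st.MEM i0 no-port MEM/MEM
#1 head=1: st.MEM i1 no-port MEM/MEM
#2 head=2: st.MEM xor.ALU i2,i3 dual
#3 head=4: ld.MEM i4 RAW r1
#4 head=5: sll.ALU i5 RAW r0
#5 head=6: st.MEM add.ALU i6,i7 dual
#6 head=8: mulh.MUL i8 tail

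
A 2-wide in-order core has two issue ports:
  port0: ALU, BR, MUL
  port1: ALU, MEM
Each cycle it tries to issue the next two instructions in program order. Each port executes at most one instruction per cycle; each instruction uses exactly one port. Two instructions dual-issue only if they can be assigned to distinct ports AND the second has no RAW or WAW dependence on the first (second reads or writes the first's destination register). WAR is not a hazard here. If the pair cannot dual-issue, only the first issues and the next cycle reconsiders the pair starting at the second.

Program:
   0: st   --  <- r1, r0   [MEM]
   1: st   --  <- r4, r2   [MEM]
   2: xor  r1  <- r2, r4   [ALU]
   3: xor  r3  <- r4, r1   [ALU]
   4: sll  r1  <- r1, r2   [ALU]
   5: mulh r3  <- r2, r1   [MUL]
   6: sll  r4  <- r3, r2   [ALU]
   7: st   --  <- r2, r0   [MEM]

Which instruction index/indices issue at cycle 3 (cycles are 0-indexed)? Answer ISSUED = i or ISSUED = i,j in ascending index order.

[0] i0  st  -- no-port MEM/MEM
[1] i1+i2  st+xor  -- dual
[2] i3+i4  xor+sll  -- dual
[3] i5  mulh  -- RAW r3
[4] i6+i7  sll+st  -- dual

ISSUED = 5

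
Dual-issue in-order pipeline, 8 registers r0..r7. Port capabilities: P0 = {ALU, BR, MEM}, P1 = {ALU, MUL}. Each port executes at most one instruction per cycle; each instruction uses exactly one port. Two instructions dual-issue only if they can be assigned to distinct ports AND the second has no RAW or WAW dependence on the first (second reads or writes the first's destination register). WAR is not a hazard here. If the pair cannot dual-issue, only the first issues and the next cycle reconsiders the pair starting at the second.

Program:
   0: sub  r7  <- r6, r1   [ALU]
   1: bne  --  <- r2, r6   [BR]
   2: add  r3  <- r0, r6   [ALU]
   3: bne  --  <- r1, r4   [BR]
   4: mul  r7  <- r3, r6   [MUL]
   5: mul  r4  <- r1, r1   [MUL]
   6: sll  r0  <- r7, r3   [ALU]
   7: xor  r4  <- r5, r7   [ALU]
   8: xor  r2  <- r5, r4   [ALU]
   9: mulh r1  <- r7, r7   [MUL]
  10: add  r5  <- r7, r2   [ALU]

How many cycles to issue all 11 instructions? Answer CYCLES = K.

CYCLES = 7

  cy0 -> i0,i1 (sub+bne) pair
  cy1 -> i2,i3 (add+bne) pair
  cy2 -> i4 (mul) no-port MUL/MUL
  cy3 -> i5,i6 (mul+sll) pair
  cy4 -> i7 (xor) RAW r4
  cy5 -> i8,i9 (xor+mulh) pair
  cy6 -> i10 (add) tail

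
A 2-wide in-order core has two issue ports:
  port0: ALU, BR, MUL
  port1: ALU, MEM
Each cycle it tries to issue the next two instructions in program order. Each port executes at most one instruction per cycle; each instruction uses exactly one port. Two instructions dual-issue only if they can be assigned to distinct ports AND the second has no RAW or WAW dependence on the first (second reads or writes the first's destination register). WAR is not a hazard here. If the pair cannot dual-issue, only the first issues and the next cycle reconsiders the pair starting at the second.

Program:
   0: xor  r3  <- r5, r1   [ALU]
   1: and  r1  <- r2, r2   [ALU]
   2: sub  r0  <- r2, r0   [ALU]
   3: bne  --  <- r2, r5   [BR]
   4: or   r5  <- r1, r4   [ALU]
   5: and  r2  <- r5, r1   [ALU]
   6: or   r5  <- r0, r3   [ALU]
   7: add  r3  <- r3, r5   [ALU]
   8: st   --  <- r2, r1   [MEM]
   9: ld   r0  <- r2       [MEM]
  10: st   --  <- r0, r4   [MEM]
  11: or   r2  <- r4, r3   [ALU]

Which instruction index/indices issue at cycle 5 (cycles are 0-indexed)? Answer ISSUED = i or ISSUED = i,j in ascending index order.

ISSUED = 9

#0 head=0: xor and i0&i1 2-wide
#1 head=2: sub bne i2&i3 2-wide
#2 head=4: or i4 RAW r5
#3 head=5: and or i5&i6 2-wide
#4 head=7: add st i7&i8 2-wide
#5 head=9: ld i9 no-port MEM/MEM
#6 head=10: st or i10&i11 2-wide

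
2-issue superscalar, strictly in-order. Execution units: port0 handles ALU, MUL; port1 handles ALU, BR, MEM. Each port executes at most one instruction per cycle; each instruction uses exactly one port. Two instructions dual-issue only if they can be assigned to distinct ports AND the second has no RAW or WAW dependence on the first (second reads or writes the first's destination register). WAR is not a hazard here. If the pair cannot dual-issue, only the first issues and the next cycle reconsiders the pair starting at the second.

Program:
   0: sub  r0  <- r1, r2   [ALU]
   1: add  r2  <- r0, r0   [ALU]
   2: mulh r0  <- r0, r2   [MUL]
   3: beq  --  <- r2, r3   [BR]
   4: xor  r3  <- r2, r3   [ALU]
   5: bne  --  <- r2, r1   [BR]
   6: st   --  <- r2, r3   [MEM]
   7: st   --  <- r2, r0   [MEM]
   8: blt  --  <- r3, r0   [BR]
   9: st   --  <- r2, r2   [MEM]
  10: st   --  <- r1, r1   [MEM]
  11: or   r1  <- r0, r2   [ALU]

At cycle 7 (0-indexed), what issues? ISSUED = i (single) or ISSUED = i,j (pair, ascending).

ISSUED = 9

[0] i0  sub  -- RAW r0
[1] i1  add  -- RAW r2
[2] i2/i3  mulh+beq  -- pair
[3] i4/i5  xor+bne  -- pair
[4] i6  st  -- no-port MEM/MEM
[5] i7  st  -- no-port MEM/BR
[6] i8  blt  -- no-port BR/MEM
[7] i9  st  -- no-port MEM/MEM
[8] i10/i11  st+or  -- pair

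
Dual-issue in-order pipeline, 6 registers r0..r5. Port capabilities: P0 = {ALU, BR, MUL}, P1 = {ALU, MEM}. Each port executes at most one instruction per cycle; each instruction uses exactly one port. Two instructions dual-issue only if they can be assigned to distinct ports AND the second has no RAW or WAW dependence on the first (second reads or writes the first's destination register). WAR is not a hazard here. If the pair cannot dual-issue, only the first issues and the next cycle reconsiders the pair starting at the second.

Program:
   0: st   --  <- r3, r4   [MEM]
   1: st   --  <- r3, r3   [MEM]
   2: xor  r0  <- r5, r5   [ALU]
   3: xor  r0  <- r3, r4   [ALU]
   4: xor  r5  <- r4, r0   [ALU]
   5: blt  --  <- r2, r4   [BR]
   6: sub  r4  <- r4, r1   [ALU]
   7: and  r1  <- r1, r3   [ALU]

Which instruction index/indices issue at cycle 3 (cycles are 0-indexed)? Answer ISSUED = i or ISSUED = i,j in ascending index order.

ISSUED = 4,5

0. st @i0  | no-port MEM/MEM
1. st;xor @i1+i2  | dual
2. xor @i3  | RAW r0
3. xor;blt @i4+i5  | dual
4. sub;and @i6+i7  | dual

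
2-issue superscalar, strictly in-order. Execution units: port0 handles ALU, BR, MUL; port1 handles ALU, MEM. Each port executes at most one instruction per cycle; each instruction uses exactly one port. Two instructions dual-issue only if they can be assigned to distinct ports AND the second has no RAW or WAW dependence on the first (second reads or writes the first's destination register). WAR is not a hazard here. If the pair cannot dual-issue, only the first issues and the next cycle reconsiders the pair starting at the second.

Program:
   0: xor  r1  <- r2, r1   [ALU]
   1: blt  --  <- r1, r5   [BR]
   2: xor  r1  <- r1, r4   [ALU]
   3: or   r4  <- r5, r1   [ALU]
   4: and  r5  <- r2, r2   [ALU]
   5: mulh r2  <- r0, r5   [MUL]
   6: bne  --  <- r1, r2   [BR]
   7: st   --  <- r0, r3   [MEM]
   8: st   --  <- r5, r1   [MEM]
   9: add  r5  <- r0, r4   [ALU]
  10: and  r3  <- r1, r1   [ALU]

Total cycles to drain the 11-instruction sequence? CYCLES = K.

CYCLES = 7

#0 head=0: xor.ALU i0 RAW r1
#1 head=1: blt.BR+xor.ALU i1+i2 pair
#2 head=3: or.ALU+and.ALU i3+i4 pair
#3 head=5: mulh.MUL i5 no-port MUL/BR
#4 head=6: bne.BR+st.MEM i6+i7 pair
#5 head=8: st.MEM+add.ALU i8+i9 pair
#6 head=10: and.ALU i10 tail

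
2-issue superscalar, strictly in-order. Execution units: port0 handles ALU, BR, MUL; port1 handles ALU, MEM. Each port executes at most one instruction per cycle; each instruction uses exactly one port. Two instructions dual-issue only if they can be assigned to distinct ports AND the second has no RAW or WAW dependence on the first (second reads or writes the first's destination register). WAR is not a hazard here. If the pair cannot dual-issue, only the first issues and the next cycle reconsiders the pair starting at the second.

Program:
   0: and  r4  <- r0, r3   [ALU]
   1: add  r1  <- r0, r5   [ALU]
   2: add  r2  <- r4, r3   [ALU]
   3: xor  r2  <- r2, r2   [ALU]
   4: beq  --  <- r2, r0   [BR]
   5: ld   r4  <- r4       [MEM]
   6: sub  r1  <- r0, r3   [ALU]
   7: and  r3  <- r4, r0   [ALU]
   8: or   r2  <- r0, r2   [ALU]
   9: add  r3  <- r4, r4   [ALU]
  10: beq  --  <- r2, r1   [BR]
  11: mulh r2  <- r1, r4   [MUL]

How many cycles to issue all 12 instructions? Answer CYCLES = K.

CYCLES = 8

[0] i0&i1  and.ALU/add.ALU  -- 2-wide
[1] i2  add.ALU  -- RAW+WAW r2
[2] i3  xor.ALU  -- RAW r2
[3] i4&i5  beq.BR/ld.MEM  -- 2-wide
[4] i6&i7  sub.ALU/and.ALU  -- 2-wide
[5] i8&i9  or.ALU/add.ALU  -- 2-wide
[6] i10  beq.BR  -- no-port BR/MUL
[7] i11  mulh.MUL  -- tail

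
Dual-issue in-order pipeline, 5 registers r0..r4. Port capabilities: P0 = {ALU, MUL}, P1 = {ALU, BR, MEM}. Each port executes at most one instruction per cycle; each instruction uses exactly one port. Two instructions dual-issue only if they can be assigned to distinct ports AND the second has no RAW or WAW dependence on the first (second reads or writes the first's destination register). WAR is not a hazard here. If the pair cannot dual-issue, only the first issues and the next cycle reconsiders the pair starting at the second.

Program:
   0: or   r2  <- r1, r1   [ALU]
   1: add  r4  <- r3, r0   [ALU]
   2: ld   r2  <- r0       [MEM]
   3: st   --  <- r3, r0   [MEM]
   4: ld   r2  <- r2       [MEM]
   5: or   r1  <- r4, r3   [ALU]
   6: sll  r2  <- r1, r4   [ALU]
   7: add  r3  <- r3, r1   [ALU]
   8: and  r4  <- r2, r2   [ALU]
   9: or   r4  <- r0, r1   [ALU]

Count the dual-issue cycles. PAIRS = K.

c0: i0&i1 or+add  dual
c1: i2 ld  no-port MEM/MEM
c2: i3 st  no-port MEM/MEM
c3: i4&i5 ld+or  dual
c4: i6&i7 sll+add  dual
c5: i8 and  WAW r4
c6: i9 or  tail

PAIRS = 3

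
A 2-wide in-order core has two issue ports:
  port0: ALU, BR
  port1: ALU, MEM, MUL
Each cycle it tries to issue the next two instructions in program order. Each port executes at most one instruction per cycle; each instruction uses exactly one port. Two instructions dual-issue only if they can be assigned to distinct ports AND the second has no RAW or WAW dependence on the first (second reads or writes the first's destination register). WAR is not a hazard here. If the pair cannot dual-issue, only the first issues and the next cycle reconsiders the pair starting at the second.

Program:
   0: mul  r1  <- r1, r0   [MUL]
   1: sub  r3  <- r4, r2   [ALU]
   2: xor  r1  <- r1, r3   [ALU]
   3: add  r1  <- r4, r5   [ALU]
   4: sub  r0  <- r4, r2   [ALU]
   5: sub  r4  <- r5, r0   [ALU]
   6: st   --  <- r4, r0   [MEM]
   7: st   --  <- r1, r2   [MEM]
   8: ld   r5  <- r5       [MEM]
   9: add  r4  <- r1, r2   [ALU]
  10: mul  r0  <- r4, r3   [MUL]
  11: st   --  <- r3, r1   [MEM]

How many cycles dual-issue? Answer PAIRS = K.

PAIRS = 3

#0 head=0: mul.MUL+sub.ALU i0,i1 2-wide
#1 head=2: xor.ALU i2 WAW r1
#2 head=3: add.ALU+sub.ALU i3,i4 2-wide
#3 head=5: sub.ALU i5 RAW r4
#4 head=6: st.MEM i6 no-port MEM/MEM
#5 head=7: st.MEM i7 no-port MEM/MEM
#6 head=8: ld.MEM+add.ALU i8,i9 2-wide
#7 head=10: mul.MUL i10 no-port MUL/MEM
#8 head=11: st.MEM i11 tail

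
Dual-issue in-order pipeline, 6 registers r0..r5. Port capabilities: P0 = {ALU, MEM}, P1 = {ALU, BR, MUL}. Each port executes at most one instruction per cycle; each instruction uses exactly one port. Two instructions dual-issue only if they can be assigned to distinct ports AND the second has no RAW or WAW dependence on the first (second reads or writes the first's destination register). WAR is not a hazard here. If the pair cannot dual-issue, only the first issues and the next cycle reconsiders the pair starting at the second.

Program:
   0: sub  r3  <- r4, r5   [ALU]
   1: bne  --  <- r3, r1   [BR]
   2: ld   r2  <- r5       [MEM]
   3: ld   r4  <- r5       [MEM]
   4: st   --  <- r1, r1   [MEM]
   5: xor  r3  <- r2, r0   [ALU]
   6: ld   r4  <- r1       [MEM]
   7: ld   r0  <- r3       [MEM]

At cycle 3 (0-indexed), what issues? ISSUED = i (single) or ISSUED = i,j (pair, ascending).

  cy0 -> i0 (sub) RAW r3
  cy1 -> i1/i2 (bne;ld) pair
  cy2 -> i3 (ld) no-port MEM/MEM
  cy3 -> i4/i5 (st;xor) pair
  cy4 -> i6 (ld) no-port MEM/MEM
  cy5 -> i7 (ld) tail

ISSUED = 4,5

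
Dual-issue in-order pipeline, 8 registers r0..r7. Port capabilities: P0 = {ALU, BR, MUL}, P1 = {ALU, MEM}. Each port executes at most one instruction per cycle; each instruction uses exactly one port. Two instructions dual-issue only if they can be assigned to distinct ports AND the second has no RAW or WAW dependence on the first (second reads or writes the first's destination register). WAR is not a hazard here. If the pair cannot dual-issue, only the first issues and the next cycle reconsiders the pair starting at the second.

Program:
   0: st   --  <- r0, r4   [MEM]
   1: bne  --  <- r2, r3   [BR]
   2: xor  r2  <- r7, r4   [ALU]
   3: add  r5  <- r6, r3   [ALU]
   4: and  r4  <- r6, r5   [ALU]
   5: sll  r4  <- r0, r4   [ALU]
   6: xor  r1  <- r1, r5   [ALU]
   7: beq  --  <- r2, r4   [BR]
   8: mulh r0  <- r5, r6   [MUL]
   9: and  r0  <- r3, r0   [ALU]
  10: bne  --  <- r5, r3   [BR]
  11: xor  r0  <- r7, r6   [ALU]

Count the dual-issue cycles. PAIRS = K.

PAIRS = 4

#0 head=0: st.MEM;bne.BR i0,i1 dual
#1 head=2: xor.ALU;add.ALU i2,i3 dual
#2 head=4: and.ALU i4 RAW+WAW r4
#3 head=5: sll.ALU;xor.ALU i5,i6 dual
#4 head=7: beq.BR i7 no-port BR/MUL
#5 head=8: mulh.MUL i8 RAW+WAW r0
#6 head=9: and.ALU;bne.BR i9,i10 dual
#7 head=11: xor.ALU i11 tail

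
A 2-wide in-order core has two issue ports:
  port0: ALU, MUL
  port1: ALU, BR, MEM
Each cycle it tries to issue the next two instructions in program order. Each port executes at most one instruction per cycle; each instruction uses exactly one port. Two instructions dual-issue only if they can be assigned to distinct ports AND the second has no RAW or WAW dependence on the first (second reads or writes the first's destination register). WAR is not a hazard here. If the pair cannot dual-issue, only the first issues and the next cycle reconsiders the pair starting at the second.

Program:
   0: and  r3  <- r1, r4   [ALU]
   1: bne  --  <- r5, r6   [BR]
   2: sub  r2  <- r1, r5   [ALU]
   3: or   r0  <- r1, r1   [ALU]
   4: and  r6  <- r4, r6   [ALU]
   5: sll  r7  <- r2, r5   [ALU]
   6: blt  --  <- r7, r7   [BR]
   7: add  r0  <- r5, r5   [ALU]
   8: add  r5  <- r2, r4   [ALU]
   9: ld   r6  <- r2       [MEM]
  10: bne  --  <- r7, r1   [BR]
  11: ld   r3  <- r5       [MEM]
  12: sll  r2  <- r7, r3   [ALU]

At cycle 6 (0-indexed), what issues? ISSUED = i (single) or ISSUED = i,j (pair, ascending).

ISSUED = 11

0. and.ALU+bne.BR @i0/i1  | 2-wide
1. sub.ALU+or.ALU @i2/i3  | 2-wide
2. and.ALU+sll.ALU @i4/i5  | 2-wide
3. blt.BR+add.ALU @i6/i7  | 2-wide
4. add.ALU+ld.MEM @i8/i9  | 2-wide
5. bne.BR @i10  | no-port BR/MEM
6. ld.MEM @i11  | RAW r3
7. sll.ALU @i12  | tail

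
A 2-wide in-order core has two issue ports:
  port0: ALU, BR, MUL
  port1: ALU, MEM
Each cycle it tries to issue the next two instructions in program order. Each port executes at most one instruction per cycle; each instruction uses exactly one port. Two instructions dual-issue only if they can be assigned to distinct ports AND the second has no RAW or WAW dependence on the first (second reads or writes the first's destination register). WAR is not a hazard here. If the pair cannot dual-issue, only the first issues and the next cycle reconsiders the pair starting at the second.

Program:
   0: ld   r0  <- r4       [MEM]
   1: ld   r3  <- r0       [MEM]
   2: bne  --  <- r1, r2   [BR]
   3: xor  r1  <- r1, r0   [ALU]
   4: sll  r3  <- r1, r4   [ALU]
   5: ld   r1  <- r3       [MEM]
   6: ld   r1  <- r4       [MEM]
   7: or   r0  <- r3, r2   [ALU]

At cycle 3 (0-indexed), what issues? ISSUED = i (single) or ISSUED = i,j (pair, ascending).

#0 head=0: ld i0 no-port MEM/MEM
#1 head=1: ld/bne i1&i2 2-wide
#2 head=3: xor i3 RAW r1
#3 head=4: sll i4 RAW r3
#4 head=5: ld i5 no-port MEM/MEM
#5 head=6: ld/or i6&i7 2-wide

ISSUED = 4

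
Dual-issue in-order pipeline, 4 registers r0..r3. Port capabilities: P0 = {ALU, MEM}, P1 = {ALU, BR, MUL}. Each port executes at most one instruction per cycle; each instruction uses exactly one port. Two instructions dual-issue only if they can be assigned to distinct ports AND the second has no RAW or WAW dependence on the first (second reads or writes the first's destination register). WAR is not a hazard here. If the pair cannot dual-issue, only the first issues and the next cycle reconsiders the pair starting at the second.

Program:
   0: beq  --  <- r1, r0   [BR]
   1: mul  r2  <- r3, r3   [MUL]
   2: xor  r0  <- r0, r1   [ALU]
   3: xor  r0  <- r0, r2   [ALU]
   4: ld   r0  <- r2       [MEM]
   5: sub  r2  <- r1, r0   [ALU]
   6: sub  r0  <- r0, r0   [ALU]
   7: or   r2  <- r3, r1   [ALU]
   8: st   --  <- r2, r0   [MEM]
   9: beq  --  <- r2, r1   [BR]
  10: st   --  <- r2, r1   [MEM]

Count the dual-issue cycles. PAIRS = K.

PAIRS = 3

0. beq @i0  | no-port BR/MUL
1. mul xor @i1&i2  | dual
2. xor @i3  | WAW r0
3. ld @i4  | RAW r0
4. sub sub @i5&i6  | dual
5. or @i7  | RAW r2
6. st beq @i8&i9  | dual
7. st @i10  | tail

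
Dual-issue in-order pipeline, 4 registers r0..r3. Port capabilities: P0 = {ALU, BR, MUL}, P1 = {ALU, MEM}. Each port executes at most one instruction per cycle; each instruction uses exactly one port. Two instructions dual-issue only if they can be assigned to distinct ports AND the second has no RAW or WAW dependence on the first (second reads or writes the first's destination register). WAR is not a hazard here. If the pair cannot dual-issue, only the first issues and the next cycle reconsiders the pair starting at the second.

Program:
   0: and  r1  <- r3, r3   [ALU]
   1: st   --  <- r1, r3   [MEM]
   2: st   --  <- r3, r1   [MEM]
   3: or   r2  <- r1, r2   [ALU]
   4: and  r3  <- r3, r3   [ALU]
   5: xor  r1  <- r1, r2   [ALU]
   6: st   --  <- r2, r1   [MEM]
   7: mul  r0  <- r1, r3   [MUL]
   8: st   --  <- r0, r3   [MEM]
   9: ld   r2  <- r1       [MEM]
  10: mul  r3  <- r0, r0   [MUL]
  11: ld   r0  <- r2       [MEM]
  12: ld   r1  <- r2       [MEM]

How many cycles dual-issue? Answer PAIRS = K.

[0] i0  and  -- RAW r1
[1] i1  st  -- no-port MEM/MEM
[2] i2&i3  st+or  -- 2-wide
[3] i4&i5  and+xor  -- 2-wide
[4] i6&i7  st+mul  -- 2-wide
[5] i8  st  -- no-port MEM/MEM
[6] i9&i10  ld+mul  -- 2-wide
[7] i11  ld  -- no-port MEM/MEM
[8] i12  ld  -- tail

PAIRS = 4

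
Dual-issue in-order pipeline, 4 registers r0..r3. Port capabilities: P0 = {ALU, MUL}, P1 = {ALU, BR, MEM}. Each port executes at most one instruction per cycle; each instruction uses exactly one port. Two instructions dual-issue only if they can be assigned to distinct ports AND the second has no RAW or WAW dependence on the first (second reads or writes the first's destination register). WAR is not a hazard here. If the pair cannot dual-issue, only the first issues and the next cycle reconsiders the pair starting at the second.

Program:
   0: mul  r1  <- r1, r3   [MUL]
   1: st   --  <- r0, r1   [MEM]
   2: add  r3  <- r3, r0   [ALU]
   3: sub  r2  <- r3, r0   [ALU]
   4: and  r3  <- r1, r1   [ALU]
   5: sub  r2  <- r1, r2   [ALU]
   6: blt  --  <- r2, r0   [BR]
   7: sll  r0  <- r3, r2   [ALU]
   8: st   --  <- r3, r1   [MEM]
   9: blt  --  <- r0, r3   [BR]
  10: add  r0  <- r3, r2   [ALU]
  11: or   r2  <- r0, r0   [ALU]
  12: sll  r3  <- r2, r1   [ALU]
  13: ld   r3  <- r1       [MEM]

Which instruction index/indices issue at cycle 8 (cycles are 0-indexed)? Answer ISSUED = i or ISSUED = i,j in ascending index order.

ISSUED = 12

#0 head=0: mul.MUL i0 RAW r1
#1 head=1: st.MEM/add.ALU i1/i2 pair
#2 head=3: sub.ALU/and.ALU i3/i4 pair
#3 head=5: sub.ALU i5 RAW r2
#4 head=6: blt.BR/sll.ALU i6/i7 pair
#5 head=8: st.MEM i8 no-port MEM/BR
#6 head=9: blt.BR/add.ALU i9/i10 pair
#7 head=11: or.ALU i11 RAW r2
#8 head=12: sll.ALU i12 WAW r3
#9 head=13: ld.MEM i13 tail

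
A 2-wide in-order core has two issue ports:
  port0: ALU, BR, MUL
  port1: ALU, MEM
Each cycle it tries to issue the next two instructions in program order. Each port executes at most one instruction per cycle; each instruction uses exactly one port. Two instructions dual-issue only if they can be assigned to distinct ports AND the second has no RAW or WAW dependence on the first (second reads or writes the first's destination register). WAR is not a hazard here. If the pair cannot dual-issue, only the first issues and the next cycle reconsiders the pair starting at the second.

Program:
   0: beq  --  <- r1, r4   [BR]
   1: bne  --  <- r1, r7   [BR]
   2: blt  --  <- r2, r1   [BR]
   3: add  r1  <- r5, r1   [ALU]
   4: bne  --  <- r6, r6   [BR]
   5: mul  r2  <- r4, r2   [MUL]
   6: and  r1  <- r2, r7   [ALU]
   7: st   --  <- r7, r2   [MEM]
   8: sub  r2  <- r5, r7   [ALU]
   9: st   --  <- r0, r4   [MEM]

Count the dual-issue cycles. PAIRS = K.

[0] i0  beq  -- no-port BR/BR
[1] i1  bne  -- no-port BR/BR
[2] i2&i3  blt add  -- dual
[3] i4  bne  -- no-port BR/MUL
[4] i5  mul  -- RAW r2
[5] i6&i7  and st  -- dual
[6] i8&i9  sub st  -- dual

PAIRS = 3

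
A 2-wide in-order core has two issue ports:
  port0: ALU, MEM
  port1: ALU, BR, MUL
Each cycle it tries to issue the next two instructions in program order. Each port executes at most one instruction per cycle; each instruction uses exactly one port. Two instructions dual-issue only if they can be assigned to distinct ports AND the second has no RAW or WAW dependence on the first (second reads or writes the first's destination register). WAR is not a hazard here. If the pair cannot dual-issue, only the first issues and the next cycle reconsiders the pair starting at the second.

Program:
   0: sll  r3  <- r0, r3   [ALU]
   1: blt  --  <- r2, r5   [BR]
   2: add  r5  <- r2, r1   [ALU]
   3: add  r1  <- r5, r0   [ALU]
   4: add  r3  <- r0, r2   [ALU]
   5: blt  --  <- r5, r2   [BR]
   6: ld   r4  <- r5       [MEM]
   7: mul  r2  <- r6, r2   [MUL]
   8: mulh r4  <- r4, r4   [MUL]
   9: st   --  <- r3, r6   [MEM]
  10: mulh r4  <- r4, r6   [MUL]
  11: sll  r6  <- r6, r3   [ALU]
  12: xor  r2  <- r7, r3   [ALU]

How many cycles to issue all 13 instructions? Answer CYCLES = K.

[0] i0+i1  sll.ALU;blt.BR  -- 2-wide
[1] i2  add.ALU  -- RAW r5
[2] i3+i4  add.ALU;add.ALU  -- 2-wide
[3] i5+i6  blt.BR;ld.MEM  -- 2-wide
[4] i7  mul.MUL  -- no-port MUL/MUL
[5] i8+i9  mulh.MUL;st.MEM  -- 2-wide
[6] i10+i11  mulh.MUL;sll.ALU  -- 2-wide
[7] i12  xor.ALU  -- tail

CYCLES = 8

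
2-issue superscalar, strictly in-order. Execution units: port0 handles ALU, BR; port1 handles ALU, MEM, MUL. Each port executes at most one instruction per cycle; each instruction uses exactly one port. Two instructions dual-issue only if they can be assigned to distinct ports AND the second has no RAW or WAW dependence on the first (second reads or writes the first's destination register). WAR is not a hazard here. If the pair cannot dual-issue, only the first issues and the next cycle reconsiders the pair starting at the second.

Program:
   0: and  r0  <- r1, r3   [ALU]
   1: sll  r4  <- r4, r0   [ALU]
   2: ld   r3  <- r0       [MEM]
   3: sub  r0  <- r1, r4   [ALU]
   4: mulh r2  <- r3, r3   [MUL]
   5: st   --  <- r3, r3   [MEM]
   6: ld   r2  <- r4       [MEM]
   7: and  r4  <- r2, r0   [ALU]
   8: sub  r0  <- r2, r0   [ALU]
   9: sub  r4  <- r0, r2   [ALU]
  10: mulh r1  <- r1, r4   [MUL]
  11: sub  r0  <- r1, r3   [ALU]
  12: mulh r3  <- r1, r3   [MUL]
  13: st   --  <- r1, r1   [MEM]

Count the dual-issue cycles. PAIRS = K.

[0] i0  and  -- RAW r0
[1] i1+i2  sll/ld  -- 2-wide
[2] i3+i4  sub/mulh  -- 2-wide
[3] i5  st  -- no-port MEM/MEM
[4] i6  ld  -- RAW r2
[5] i7+i8  and/sub  -- 2-wide
[6] i9  sub  -- RAW r4
[7] i10  mulh  -- RAW r1
[8] i11+i12  sub/mulh  -- 2-wide
[9] i13  st  -- tail

PAIRS = 4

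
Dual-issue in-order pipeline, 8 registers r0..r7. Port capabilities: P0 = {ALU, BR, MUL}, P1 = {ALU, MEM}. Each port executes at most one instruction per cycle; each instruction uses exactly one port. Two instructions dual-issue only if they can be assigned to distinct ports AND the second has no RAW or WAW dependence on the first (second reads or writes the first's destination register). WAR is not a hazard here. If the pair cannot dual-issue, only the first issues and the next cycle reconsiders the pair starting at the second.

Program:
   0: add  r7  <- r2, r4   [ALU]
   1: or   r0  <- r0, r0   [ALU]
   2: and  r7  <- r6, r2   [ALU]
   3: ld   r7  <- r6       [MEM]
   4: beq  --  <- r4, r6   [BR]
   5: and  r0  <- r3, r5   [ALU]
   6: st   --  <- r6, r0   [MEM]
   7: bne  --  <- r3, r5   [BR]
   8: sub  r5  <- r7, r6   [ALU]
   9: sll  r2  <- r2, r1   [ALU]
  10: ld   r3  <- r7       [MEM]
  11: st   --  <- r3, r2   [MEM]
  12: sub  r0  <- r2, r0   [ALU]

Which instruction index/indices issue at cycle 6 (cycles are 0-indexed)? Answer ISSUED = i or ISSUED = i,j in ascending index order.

[0] i0&i1  add;or  -- dual
[1] i2  and  -- WAW r7
[2] i3&i4  ld;beq  -- dual
[3] i5  and  -- RAW r0
[4] i6&i7  st;bne  -- dual
[5] i8&i9  sub;sll  -- dual
[6] i10  ld  -- no-port MEM/MEM
[7] i11&i12  st;sub  -- dual

ISSUED = 10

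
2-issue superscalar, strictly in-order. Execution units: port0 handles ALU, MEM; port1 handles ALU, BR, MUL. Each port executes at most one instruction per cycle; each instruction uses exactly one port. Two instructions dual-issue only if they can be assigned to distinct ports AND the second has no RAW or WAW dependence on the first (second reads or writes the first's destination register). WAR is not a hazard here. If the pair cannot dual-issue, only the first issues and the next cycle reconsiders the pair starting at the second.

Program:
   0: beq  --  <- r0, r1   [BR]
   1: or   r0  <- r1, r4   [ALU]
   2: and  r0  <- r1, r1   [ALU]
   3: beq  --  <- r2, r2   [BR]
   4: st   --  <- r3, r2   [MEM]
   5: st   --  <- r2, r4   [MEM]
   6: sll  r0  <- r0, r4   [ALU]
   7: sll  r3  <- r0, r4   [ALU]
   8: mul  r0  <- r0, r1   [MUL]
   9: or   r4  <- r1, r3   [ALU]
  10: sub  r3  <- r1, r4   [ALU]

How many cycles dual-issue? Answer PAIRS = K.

c0: i0&i1 beq.BR or.ALU  2-wide
c1: i2&i3 and.ALU beq.BR  2-wide
c2: i4 st.MEM  no-port MEM/MEM
c3: i5&i6 st.MEM sll.ALU  2-wide
c4: i7&i8 sll.ALU mul.MUL  2-wide
c5: i9 or.ALU  RAW r4
c6: i10 sub.ALU  tail

PAIRS = 4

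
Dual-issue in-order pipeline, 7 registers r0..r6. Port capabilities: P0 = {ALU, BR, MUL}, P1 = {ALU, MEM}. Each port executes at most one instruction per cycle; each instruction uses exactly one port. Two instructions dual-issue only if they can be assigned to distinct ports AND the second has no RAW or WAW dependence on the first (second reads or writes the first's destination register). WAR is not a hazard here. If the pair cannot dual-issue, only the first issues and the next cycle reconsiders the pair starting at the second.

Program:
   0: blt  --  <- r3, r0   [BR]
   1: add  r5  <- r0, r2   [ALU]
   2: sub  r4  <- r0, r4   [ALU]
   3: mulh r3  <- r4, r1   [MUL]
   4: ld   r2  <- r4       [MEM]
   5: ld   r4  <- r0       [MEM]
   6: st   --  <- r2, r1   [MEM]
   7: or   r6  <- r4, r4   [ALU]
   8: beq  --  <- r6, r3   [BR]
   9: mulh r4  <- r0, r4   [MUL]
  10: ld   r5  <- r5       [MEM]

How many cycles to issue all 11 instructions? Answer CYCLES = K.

CYCLES = 7

t=0 i0,i1:blt add ; pair
t=1 i2:sub ; RAW r4
t=2 i3,i4:mulh ld ; pair
t=3 i5:ld ; no-port MEM/MEM
t=4 i6,i7:st or ; pair
t=5 i8:beq ; no-port BR/MUL
t=6 i9,i10:mulh ld ; pair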